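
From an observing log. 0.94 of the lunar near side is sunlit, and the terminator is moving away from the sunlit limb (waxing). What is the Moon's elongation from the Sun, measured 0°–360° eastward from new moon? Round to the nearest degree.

152°

From f = (1 − cos θ)/2: cos θ = 1 − 2×0.94 = -0.880; arccos → 151.6°.
Waxing ⇒ before full, so θ = 151.6°.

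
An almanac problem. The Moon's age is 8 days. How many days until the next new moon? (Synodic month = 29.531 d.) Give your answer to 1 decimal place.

21.5 days

The next new moon completes the synodic month: 29.531 − 8 = 21.531 days.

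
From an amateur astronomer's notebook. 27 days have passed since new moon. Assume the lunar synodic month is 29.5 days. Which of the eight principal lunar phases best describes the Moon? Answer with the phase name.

waning crescent

At 27/29.5 of the cycle, θ ≈ 329° — the waning crescent range.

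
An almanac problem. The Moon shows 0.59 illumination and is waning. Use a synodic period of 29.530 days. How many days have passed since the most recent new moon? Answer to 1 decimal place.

21.3 days

From f = (1 − cos θ)/2: cos θ = 1 − 2×0.59 = -0.180; arccos → 100.4°.
A waning Moon lies in 180°–360°, so θ = 360° − 100.4° = 259.6°.
At 360°/29.530 d per day, 259.6° corresponds to 21.30 days.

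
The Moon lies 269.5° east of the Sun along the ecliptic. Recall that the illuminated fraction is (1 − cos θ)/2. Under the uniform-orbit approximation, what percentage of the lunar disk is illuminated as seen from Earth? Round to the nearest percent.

50%

cos 269.5° = (-0.009), so f = (1 − (-0.009))/2 = 0.504, i.e. 50%.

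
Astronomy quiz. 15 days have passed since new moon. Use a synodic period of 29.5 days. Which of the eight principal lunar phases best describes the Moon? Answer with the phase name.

full moon

At 15/29.5 of the cycle, θ ≈ 183° — the full moon range.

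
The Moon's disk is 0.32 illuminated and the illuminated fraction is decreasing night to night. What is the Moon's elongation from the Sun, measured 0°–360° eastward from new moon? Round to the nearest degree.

From f = (1 − cos θ)/2: cos θ = 1 − 2×0.32 = 0.360; arccos → 68.9°.
A waning Moon lies in 180°–360°, so θ = 360° − 68.9° = 291.1°.

291°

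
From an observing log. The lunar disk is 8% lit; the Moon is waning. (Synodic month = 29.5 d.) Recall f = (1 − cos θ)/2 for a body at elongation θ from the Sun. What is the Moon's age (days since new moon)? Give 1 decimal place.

26.8 days

Invert f = (1 − cos θ)/2 to get cos θ = 1 − 2(0.08) = 0.840, hence θ₀ = arccos 0.840 = 32.9°.
Since the Moon is past full (waning), take the reflex angle: θ = 360° − 32.9° = 327.1°.
Age = 29.5 × 327.1°/360° ≈ 26.81 days.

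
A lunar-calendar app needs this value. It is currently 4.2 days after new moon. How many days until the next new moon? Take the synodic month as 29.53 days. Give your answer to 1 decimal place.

25.3 days

One full lunation from the last new moon is 29.53 d; remaining = 29.53 − 4.2 = 25.330 d.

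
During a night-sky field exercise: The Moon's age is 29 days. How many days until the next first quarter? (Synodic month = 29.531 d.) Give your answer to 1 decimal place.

7.9 days

First quarter occurs at elongation 90°, i.e. at age 29.531 × 90/360 = 7.383 d.
Already past this cycle's first quarter; the next is at 7.383 + 29.531 = 36.914 d, so 36.914 − 29 = 7.914 days.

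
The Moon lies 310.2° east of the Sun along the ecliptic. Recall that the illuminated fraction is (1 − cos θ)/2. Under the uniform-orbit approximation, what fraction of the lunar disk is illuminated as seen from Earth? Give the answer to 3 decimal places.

0.177

cos 310.2° = 0.645, so f = (1 − 0.645)/2 = 0.177.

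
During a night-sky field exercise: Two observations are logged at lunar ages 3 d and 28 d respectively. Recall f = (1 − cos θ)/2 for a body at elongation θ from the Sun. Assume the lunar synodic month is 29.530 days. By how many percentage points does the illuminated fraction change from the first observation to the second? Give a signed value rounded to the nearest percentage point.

-7 pp

θ₁ = 360° × 3/29.530 = 36.6°, f₁ = (1 − cos θ₁)/2 = 0.098.
θ₂ = 360° × 28/29.530 = 341.3°, f₂ = (1 − cos θ₂)/2 = 0.026.
Change = f₂ − f₁ = -0.072 → -7 percentage points.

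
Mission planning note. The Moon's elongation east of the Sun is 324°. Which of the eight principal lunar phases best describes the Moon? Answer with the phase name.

waning crescent

The waning crescent sector spans roughly 292°–338°; 324° falls inside it.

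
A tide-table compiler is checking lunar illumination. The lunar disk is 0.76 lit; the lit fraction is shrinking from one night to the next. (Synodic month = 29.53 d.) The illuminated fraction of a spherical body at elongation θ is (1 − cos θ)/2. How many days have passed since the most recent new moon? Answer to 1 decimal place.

cos θ = 1 − 2f = -0.520, giving a principal value of 121.3°.
Since the Moon is past full (waning), take the reflex angle: θ = 360° − 121.3° = 238.7°.
That fraction of the synodic month is 238.7/360 × 29.53 d ≈ 19.58 d.

19.6 days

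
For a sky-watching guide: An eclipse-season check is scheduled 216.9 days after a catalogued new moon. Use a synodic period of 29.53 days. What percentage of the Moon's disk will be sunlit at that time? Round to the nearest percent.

216.9/29.53 = 7.345 lunations, so 7 complete cycles and 10.19 d into the next.
Elongation θ = 360° × 10.19/29.53 ≈ 124.2°.
cos 124.2° = (-0.562), so f = (1 − (-0.562))/2 = 0.781, so 78%.

78%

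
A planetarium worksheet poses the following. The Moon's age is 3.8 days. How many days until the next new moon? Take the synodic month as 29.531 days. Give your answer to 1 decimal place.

The next new moon completes the synodic month: 29.531 − 3.8 = 25.731 days.

25.7 days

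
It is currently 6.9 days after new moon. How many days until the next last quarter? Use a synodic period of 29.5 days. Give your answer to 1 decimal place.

15.2 days

Last quarter is 0.75 of the way through the cycle: age 0.75 × 29.5 = 22.125 d.
So 15.225 days remain (22.125 − 6.9).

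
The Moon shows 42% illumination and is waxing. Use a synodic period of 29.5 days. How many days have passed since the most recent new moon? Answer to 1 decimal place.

6.6 days

cos θ = 1 − 2f = 0.160, giving a principal value of 80.8°.
The Moon is waxing (0°–180°), so θ = 80.8° directly.
Age = 29.5 × 80.8°/360° ≈ 6.62 days.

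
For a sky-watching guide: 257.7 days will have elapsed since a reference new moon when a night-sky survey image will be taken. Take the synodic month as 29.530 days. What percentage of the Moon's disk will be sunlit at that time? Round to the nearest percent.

57%

257.7/29.530 = 8.727 lunations, so 8 complete cycles and 21.46 d into the next.
The Moon has covered 21.46/29.530 of its cycle, so θ ≈ 360° × 21.46/29.530 = 261.6°.
Illuminated fraction = (1 − cos 261.6°)/2 = (1 − (-0.146))/2 ≈ 0.573, so 57%.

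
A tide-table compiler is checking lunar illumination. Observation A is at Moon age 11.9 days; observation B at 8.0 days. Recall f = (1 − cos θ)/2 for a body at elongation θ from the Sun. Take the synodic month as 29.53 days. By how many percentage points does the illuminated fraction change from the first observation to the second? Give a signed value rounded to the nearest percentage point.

θ₁ = 360° × 11.9/29.53 = 145.1°, f₁ = (1 − cos θ₁)/2 = 0.910.
θ₂ = 360° × 8.0/29.53 = 97.5°, f₂ = (1 − cos θ₂)/2 = 0.566.
Change = f₂ − f₁ = -0.344 → -34 percentage points.

-34 pp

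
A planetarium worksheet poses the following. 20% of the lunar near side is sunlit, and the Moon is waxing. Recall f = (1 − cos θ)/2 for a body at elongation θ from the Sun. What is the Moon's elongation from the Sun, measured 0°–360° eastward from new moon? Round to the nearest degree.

53°

cos θ = 1 − 2f = 0.600, giving a principal value of 53.1°.
The Moon is waxing (0°–180°), so θ = 53.1° directly.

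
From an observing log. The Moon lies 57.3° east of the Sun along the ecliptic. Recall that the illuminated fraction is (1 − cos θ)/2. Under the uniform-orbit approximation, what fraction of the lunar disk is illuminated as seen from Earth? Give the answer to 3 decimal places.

0.230

cos 57.3° = 0.540, so f = (1 − 0.540)/2 = 0.230.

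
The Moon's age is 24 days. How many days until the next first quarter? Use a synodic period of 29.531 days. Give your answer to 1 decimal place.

First quarter is 0.25 of the way through the cycle: age 0.25 × 29.531 = 7.383 d.
Already past this cycle's first quarter; the next is at 7.383 + 29.531 = 36.914 d, so 36.914 − 24 = 12.914 days.

12.9 days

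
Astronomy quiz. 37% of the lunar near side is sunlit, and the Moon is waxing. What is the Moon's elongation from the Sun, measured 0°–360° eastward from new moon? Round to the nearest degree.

cos θ = 1 − 2f = 0.260, giving a principal value of 74.9°.
Waxing ⇒ before full, so θ = 74.9°.

75°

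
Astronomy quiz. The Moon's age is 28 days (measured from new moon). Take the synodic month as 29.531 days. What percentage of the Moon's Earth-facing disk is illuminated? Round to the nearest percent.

Elongation θ = 360° × 28/29.531 ≈ 341.3°.
With cos θ = 0.947, the lit fraction is (1 − 0.947)/2 ≈ 0.026, so 3%.

3%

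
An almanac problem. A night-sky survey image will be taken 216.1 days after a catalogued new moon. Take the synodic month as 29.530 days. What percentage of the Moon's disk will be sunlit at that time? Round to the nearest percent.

71%

216.1/29.530 = 7.318 lunations, so 7 complete cycles and 9.39 d into the next.
Elongation θ = 360° × 9.39/29.530 ≈ 114.5°.
cos 114.5° = (-0.414), so f = (1 − (-0.414))/2 = 0.707, so 71%.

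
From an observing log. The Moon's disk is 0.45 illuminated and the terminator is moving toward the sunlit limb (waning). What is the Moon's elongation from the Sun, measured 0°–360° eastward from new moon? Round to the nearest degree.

276°

cos θ = 1 − 2f = 0.100, giving a principal value of 84.3°.
Waning ⇒ past full, so θ = 360° − 84.3° = 275.7°.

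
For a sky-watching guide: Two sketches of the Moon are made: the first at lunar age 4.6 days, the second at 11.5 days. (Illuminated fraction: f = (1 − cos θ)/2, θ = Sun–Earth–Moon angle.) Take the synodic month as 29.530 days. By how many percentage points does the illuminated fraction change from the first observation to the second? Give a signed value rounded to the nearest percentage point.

First observation: θ = 360°·4.6/29.530 = 56.1°, so f = 0.221.
Second observation: θ = 140.2°, f = 0.884.
Δf = 0.884 − 0.221 = +0.663, i.e. +66 pp.

+66 pp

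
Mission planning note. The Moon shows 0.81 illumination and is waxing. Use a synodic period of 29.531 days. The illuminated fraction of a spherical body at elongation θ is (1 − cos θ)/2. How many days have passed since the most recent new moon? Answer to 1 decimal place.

10.5 days

cos θ = 1 − 2f = -0.620, giving a principal value of 128.3°.
Before full moon the principal value applies: θ = 128.3°.
At 360°/29.531 d per day, 128.3° corresponds to 10.53 days.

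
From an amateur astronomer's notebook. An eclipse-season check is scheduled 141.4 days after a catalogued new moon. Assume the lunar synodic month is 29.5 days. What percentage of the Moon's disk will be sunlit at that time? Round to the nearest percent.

Reduce mod P: 141.4 − 4×29.5 = 23.40 d into the current lunation.
Elongation θ = 360° × 23.40/29.5 ≈ 285.6°.
Illuminated fraction = (1 − cos 285.6°)/2 = (1 − 0.268)/2 ≈ 0.366, so 37%.

37%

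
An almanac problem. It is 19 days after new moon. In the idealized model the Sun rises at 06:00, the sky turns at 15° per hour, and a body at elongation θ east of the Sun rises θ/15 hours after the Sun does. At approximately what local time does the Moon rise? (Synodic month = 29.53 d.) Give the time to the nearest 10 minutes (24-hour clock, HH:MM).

21:30

Elongation θ = 360° × 19/29.53 ≈ 231.6°.
Delay after the Sun = 231.6° / (15°/h) ≈ 15.44 h.
06:00 + 15.442 h ≈ 21:27 → 21:30 to the nearest ten minutes.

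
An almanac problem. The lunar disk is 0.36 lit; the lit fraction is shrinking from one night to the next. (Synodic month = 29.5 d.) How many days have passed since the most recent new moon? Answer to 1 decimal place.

Invert f = (1 − cos θ)/2 to get cos θ = 1 − 2(0.36) = 0.280, hence θ₀ = arccos 0.280 = 73.7°.
Waning ⇒ past full, so θ = 360° − 73.7° = 286.3°.
That fraction of the synodic month is 286.3/360 × 29.5 d ≈ 23.46 d.

23.5 days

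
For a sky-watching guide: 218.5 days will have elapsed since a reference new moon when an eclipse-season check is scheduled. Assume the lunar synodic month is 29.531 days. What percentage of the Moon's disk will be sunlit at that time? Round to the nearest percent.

218.5/29.531 = 7.399 lunations, so 7 complete cycles and 11.78 d into the next.
Elongation θ = 360° × 11.78/29.531 ≈ 143.6°.
With cos θ = (-0.805), the lit fraction is (1 − (-0.805))/2 ≈ 0.903, so 90%.

90%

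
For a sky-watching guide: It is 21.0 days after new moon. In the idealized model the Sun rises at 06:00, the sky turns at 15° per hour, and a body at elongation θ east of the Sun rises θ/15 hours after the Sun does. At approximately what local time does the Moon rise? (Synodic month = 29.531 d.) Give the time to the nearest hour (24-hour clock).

Elongation θ = 360° × 21.0/29.531 ≈ 256.0°.
Delay after the Sun = 256.0° / (15°/h) ≈ 17.07 h.
06:00 + 17.07 h ≈ 23:04 → 23:00 to the nearest hour.

23:00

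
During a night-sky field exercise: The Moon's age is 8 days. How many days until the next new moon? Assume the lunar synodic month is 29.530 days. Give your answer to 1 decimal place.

One full lunation from the last new moon is 29.530 d; remaining = 29.530 − 8 = 21.530 d.

21.5 days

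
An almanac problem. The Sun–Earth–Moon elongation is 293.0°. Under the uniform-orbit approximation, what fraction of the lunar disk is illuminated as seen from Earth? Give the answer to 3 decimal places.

0.305

cos 293.0° = 0.391, so f = (1 − 0.391)/2 = 0.305.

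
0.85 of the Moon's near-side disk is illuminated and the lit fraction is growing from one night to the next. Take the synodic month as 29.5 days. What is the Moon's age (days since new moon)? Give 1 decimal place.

11.0 days

Invert f = (1 − cos θ)/2 to get cos θ = 1 − 2(0.85) = -0.700, hence θ₀ = arccos -0.700 = 134.4°.
Waxing ⇒ before full, so θ = 134.4°.
That fraction of the synodic month is 134.4/360 × 29.5 d ≈ 11.02 d.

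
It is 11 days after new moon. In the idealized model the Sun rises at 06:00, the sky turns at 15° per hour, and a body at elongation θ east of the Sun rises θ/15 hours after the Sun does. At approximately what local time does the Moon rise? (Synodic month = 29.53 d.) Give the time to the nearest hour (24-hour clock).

15:00

The Moon has covered 11/29.53 of its cycle, so θ ≈ 360° × 11/29.53 = 134.1°.
At 15° of sky rotation per hour, 134.1° corresponds to a 8.94 h lag.
06:00 + 8.94 h ≈ 14:56 → 15:00 to the nearest hour.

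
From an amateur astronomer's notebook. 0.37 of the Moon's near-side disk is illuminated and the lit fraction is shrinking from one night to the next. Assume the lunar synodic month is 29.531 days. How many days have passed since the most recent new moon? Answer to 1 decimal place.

23.4 days

From f = (1 − cos θ)/2: cos θ = 1 − 2×0.37 = 0.260; arccos → 74.9°.
Since the Moon is past full (waning), take the reflex angle: θ = 360° − 74.9° = 285.1°.
That fraction of the synodic month is 285.1/360 × 29.531 d ≈ 23.38 d.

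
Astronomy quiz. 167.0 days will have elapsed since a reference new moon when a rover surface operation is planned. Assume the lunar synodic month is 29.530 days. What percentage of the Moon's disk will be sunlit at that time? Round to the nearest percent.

167.0 d spans 5 complete synodic months (5 × 29.530 = 147.65 d) plus 19.35 d.
Elongation θ = 360° × 19.35/29.530 ≈ 235.9°.
With cos θ = (-0.561), the lit fraction is (1 − (-0.561))/2 ≈ 0.780, so 78%.

78%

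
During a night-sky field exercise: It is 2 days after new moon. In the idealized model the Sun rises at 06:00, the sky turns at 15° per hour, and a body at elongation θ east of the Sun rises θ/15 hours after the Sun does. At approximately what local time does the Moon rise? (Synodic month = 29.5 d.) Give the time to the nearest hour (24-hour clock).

08:00

Phase angle: θ = 360°·(2 d)/(29.5 d) = 24.4°.
Delay after the Sun = 24.4° / (15°/h) ≈ 1.63 h.
06:00 + 1.63 h ≈ 07:38 → 08:00 to the nearest hour.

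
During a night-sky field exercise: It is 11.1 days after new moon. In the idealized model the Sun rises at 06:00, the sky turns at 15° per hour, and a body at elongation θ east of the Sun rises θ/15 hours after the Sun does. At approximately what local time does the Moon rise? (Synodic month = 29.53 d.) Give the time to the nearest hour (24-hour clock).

15:00

Phase angle: θ = 360°·(11.1 d)/(29.53 d) = 135.3°.
Delay after the Sun = 135.3° / (15°/h) ≈ 9.02 h.
06:00 + 9.02 h ≈ 15:01 → 15:00 to the nearest hour.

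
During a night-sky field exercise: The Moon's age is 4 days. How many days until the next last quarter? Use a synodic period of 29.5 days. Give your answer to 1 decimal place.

18.1 days

Last quarter is 0.75 of the way through the cycle: age 0.75 × 29.5 = 22.125 d.
So 18.125 days remain (22.125 − 4).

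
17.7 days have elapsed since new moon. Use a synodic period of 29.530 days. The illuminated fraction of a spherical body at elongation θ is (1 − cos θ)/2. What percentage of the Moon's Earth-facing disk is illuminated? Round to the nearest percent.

91%

The Moon has covered 17.7/29.530 of its cycle, so θ ≈ 360° × 17.7/29.530 = 215.8°.
Illuminated fraction = (1 − cos 215.8°)/2 = (1 − (-0.811))/2 ≈ 0.906, so 91%.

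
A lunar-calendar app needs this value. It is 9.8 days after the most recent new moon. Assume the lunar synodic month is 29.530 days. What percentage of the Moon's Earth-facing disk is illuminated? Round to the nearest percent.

Phase angle: θ = 360°·(9.8 d)/(29.530 d) = 119.5°.
With cos θ = (-0.492), the lit fraction is (1 − (-0.492))/2 ≈ 0.746, so 75%.

75%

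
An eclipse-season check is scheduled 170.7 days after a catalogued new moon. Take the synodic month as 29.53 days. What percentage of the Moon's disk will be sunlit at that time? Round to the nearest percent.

40%

Reduce mod P: 170.7 − 5×29.53 = 23.05 d into the current lunation.
Elongation θ = 360° × 23.05/29.53 ≈ 281.0°.
Illuminated fraction = (1 − cos 281.0°)/2 = (1 − 0.191)/2 ≈ 0.405, so 40%.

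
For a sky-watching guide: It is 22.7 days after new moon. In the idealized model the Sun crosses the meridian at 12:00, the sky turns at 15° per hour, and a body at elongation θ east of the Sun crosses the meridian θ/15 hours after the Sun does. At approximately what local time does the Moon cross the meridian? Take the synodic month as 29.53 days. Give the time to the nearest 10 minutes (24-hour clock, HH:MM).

06:30

Phase angle: θ = 360°·(22.7 d)/(29.53 d) = 276.7°.
At 15° of sky rotation per hour, 276.7° corresponds to a 18.45 h lag.
12:00 + 18.449 h ≈ 06:27 → 06:30 to the nearest ten minutes.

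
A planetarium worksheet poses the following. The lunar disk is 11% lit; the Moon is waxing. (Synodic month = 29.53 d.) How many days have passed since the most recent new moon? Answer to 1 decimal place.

3.2 days

cos θ = 1 − 2f = 0.780, giving a principal value of 38.7°.
Before full moon the principal value applies: θ = 38.7°.
At 360°/29.53 d per day, 38.7° corresponds to 3.18 days.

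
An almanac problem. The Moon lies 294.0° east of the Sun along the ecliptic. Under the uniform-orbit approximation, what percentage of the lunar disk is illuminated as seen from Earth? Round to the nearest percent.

30%

Half-versine of 294.0°: (1 − 0.407)/2 = 0.297, i.e. 30%.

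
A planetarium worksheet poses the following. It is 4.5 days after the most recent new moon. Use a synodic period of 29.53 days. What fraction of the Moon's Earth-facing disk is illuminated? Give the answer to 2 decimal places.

0.21

Phase angle: θ = 360°·(4.5 d)/(29.53 d) = 54.9°.
With cos θ = 0.576, the lit fraction is (1 − 0.576)/2 ≈ 0.212.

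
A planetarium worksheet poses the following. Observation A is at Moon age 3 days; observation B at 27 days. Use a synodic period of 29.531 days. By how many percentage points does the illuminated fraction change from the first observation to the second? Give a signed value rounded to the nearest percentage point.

θ₁ = 360° × 3/29.531 = 36.6°, f₁ = (1 − cos θ₁)/2 = 0.098.
θ₂ = 360° × 27/29.531 = 329.1°, f₂ = (1 − cos θ₂)/2 = 0.071.
Change = f₂ − f₁ = -0.028 → -3 percentage points.

-3 percentage points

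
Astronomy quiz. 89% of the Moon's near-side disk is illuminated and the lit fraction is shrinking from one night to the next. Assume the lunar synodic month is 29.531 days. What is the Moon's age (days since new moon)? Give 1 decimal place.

17.9 days

cos θ = 1 − 2f = -0.780, giving a principal value of 141.3°.
A waning Moon lies in 180°–360°, so θ = 360° − 141.3° = 218.7°.
That fraction of the synodic month is 218.7/360 × 29.531 d ≈ 17.94 d.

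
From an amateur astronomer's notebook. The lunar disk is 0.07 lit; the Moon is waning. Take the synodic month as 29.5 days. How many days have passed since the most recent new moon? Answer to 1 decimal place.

From f = (1 − cos θ)/2: cos θ = 1 − 2×0.07 = 0.860; arccos → 30.7°.
A waning Moon lies in 180°–360°, so θ = 360° − 30.7° = 329.3°.
Age = 29.5 × 329.3°/360° ≈ 26.99 days.

27.0 days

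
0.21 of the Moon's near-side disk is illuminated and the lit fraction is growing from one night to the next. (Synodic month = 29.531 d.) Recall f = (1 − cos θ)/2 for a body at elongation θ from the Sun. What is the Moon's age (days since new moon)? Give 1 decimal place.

4.5 days

Invert f = (1 − cos θ)/2 to get cos θ = 1 − 2(0.21) = 0.580, hence θ₀ = arccos 0.580 = 54.5°.
Before full moon the principal value applies: θ = 54.5°.
That fraction of the synodic month is 54.5/360 × 29.531 d ≈ 4.47 d.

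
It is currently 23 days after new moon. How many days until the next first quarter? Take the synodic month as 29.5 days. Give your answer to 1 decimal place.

13.9 days

First quarter occurs at elongation 90°, i.e. at age 29.5 × 90/360 = 7.375 d.
This lunation's first quarter (7.375 d) has passed, so add one period: 36.875 − 23 = 13.875 days.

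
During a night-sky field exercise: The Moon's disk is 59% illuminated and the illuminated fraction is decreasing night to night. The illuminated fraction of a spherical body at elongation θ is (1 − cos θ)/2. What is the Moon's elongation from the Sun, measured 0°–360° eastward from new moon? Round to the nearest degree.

cos θ = 1 − 2f = -0.180, giving a principal value of 100.4°.
Waning ⇒ past full, so θ = 360° − 100.4° = 259.6°.

260°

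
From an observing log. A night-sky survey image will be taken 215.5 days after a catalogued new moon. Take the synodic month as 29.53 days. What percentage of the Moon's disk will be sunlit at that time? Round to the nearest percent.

65%

215.5/29.53 = 7.298 lunations, so 7 complete cycles and 8.79 d into the next.
Phase angle: θ = 360°·(8.79 d)/(29.53 d) = 107.2°.
With cos θ = (-0.295), the lit fraction is (1 − (-0.295))/2 ≈ 0.648, so 65%.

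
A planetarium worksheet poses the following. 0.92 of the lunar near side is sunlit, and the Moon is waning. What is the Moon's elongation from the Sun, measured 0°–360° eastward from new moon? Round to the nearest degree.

Invert f = (1 − cos θ)/2 to get cos θ = 1 − 2(0.92) = -0.840, hence θ₀ = arccos -0.840 = 147.1°.
Since the Moon is past full (waning), take the reflex angle: θ = 360° − 147.1° = 212.9°.

213°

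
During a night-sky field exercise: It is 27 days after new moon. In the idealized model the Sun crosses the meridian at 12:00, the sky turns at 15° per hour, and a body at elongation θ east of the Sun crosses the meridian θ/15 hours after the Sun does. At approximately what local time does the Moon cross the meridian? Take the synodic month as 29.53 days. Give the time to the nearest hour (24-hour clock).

10:00

Phase angle: θ = 360°·(27 d)/(29.53 d) = 329.2°.
At 15° of sky rotation per hour, 329.2° corresponds to a 21.94 h lag.
12:00 + 21.94 h ≈ 09:57 → 10:00 to the nearest hour.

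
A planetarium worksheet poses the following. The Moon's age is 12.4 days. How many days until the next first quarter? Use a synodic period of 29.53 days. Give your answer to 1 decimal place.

First quarter occurs at elongation 90°, i.e. at age 29.53 × 90/360 = 7.383 d.
This lunation's first quarter (7.383 d) has passed, so add one period: 36.913 − 12.4 = 24.513 days.

24.5 days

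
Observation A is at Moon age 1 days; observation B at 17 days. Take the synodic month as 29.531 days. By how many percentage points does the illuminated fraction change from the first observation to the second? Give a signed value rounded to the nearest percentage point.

First observation: θ = 360°·1/29.531 = 12.2°, so f = 0.011.
Second observation: θ = 207.2°, f = 0.945.
Δf = 0.945 − 0.011 = +0.933, i.e. +93 pp.

+93 pp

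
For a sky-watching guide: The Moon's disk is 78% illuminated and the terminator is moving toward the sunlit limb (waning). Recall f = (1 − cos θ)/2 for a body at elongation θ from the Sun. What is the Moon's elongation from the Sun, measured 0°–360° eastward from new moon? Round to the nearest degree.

236°

cos θ = 1 − 2f = -0.560, giving a principal value of 124.1°.
Since the Moon is past full (waning), take the reflex angle: θ = 360° − 124.1° = 235.9°.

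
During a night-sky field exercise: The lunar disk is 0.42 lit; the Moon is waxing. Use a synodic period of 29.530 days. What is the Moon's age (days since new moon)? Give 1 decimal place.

cos θ = 1 − 2f = 0.160, giving a principal value of 80.8°.
The Moon is waxing (0°–180°), so θ = 80.8° directly.
That fraction of the synodic month is 80.8/360 × 29.530 d ≈ 6.63 d.

6.6 days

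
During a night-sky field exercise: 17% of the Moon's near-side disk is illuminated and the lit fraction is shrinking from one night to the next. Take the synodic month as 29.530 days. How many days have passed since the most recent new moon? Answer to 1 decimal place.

cos θ = 1 − 2f = 0.660, giving a principal value of 48.7°.
A waning Moon lies in 180°–360°, so θ = 360° − 48.7° = 311.3°.
At 360°/29.530 d per day, 311.3° corresponds to 25.54 days.

25.5 days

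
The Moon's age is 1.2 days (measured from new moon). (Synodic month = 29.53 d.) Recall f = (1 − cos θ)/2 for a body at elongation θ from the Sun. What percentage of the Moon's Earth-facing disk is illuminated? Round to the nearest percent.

The Moon has covered 1.2/29.53 of its cycle, so θ ≈ 360° × 1.2/29.53 = 14.6°.
cos 14.6° = 0.968, so f = (1 − 0.968)/2 = 0.016, so 2%.

2%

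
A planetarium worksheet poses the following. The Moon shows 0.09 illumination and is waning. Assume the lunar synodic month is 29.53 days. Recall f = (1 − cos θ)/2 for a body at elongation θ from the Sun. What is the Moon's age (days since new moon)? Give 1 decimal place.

Invert f = (1 − cos θ)/2 to get cos θ = 1 − 2(0.09) = 0.820, hence θ₀ = arccos 0.820 = 34.9°.
Since the Moon is past full (waning), take the reflex angle: θ = 360° − 34.9° = 325.1°.
At 360°/29.53 d per day, 325.1° corresponds to 26.67 days.

26.7 days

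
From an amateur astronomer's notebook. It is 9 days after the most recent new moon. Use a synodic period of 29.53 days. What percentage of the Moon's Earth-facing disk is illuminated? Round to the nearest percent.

The Moon has covered 9/29.53 of its cycle, so θ ≈ 360° × 9/29.53 = 109.7°.
With cos θ = (-0.337), the lit fraction is (1 − (-0.337))/2 ≈ 0.669, so 67%.

67%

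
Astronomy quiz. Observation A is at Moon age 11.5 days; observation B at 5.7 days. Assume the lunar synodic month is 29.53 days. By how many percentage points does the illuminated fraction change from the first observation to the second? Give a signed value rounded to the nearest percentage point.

-56 percentage points

First observation: θ = 360°·11.5/29.53 = 140.2°, so f = 0.884.
Second observation: θ = 69.5°, f = 0.325.
Δf = 0.325 − 0.884 = -0.559, i.e. -56 pp.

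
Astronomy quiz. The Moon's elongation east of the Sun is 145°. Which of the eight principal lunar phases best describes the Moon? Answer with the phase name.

145° lies in the waxing gibbous sector of the 8-phase cycle.

waxing gibbous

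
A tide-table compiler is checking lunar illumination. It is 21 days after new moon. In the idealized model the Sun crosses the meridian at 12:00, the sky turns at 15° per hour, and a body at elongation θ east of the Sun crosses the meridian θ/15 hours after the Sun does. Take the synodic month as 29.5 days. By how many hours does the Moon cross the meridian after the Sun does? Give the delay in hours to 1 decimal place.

17.1 h

Elongation θ = 360° × 21/29.5 ≈ 256.3°.
At 15° of sky rotation per hour, 256.3° corresponds to a 17.08 h lag.
So the Moon crosses the meridian 17.08 h after the Sun.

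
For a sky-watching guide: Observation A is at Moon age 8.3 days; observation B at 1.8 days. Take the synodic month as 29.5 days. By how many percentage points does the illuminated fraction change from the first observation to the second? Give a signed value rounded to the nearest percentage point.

θ₁ = 360° × 8.3/29.5 = 101.3°, f₁ = (1 − cos θ₁)/2 = 0.598.
θ₂ = 360° × 1.8/29.5 = 22.0°, f₂ = (1 − cos θ₂)/2 = 0.036.
Change = f₂ − f₁ = -0.562 → -56 percentage points.

-56 percentage points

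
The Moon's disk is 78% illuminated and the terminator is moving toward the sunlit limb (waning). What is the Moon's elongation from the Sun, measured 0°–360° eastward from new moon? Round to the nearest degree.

236°

Invert f = (1 − cos θ)/2 to get cos θ = 1 − 2(0.78) = -0.560, hence θ₀ = arccos -0.560 = 124.1°.
Waning ⇒ past full, so θ = 360° − 124.1° = 235.9°.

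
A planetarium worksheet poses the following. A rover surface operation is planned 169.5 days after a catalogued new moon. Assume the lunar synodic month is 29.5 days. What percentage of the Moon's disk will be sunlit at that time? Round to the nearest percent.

51%

Reduce mod P: 169.5 − 5×29.5 = 22.00 d into the current lunation.
The Moon has covered 22.00/29.5 of its cycle, so θ ≈ 360° × 22.00/29.5 = 268.5°.
With cos θ = (-0.027), the lit fraction is (1 − (-0.027))/2 ≈ 0.513, so 51%.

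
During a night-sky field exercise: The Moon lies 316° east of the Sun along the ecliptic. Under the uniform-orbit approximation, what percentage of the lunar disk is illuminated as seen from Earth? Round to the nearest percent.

Half-versine of 316°: (1 − 0.719)/2 = 0.140, i.e. 14%.

14%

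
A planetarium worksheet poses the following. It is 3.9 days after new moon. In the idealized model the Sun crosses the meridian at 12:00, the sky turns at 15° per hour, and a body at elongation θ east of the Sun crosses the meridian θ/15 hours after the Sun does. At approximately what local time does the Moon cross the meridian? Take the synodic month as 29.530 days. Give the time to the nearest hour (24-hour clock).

15:00

The Moon has covered 3.9/29.530 of its cycle, so θ ≈ 360° × 3.9/29.530 = 47.5°.
At 15° of sky rotation per hour, 47.5° corresponds to a 3.17 h lag.
12:00 + 3.17 h ≈ 15:10 → 15:00 to the nearest hour.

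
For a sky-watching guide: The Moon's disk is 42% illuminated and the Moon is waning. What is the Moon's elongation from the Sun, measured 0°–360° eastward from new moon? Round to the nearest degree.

Invert f = (1 − cos θ)/2 to get cos θ = 1 − 2(0.42) = 0.160, hence θ₀ = arccos 0.160 = 80.8°.
Since the Moon is past full (waning), take the reflex angle: θ = 360° − 80.8° = 279.2°.

279°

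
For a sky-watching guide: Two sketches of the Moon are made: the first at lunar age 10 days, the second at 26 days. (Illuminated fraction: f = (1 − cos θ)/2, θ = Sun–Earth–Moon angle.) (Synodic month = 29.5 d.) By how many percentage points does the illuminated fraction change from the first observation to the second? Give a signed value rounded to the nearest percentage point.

-63 percentage points

θ₁ = 360° × 10/29.5 = 122.0°, f₁ = (1 − cos θ₁)/2 = 0.765.
θ₂ = 360° × 26/29.5 = 317.3°, f₂ = (1 − cos θ₂)/2 = 0.133.
Change = f₂ − f₁ = -0.633 → -63 percentage points.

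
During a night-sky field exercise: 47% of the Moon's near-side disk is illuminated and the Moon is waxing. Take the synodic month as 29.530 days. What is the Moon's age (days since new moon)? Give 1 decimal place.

7.1 days

From f = (1 − cos θ)/2: cos θ = 1 − 2×0.47 = 0.060; arccos → 86.6°.
The Moon is waxing (0°–180°), so θ = 86.6° directly.
At 360°/29.530 d per day, 86.6° corresponds to 7.10 days.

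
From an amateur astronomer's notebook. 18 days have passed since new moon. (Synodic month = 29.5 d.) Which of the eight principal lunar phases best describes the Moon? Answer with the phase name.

θ ≈ 360° × 18/29.5 = 220°, which falls in the waning gibbous sector.

waning gibbous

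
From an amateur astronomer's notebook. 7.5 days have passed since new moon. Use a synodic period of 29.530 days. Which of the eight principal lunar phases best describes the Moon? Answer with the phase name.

At 7.5/29.530 of the cycle, θ ≈ 91° — the first quarter range.

first quarter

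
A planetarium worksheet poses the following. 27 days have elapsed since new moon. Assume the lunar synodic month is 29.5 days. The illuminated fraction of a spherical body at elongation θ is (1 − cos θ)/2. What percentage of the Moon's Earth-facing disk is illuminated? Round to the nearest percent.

The Moon has covered 27/29.5 of its cycle, so θ ≈ 360° × 27/29.5 = 329.5°.
cos 329.5° = 0.862, so f = (1 − 0.862)/2 = 0.069, so 7%.

7%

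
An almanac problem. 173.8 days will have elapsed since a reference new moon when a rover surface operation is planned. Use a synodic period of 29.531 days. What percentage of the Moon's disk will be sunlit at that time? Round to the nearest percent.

Reduce mod P: 173.8 − 5×29.531 = 26.15 d into the current lunation.
Phase angle: θ = 360°·(26.15 d)/(29.531 d) = 318.7°.
With cos θ = 0.752, the lit fraction is (1 − 0.752)/2 ≈ 0.124, so 12%.

12%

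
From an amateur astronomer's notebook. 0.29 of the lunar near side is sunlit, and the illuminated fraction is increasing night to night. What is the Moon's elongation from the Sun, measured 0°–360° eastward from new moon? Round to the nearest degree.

65°

Invert f = (1 − cos θ)/2 to get cos θ = 1 − 2(0.29) = 0.420, hence θ₀ = arccos 0.420 = 65.2°.
Waxing ⇒ before full, so θ = 65.2°.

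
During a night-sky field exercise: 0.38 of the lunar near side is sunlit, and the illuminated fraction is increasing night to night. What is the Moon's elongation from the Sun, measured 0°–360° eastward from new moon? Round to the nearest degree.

76°

From f = (1 − cos θ)/2: cos θ = 1 − 2×0.38 = 0.240; arccos → 76.1°.
Before full moon the principal value applies: θ = 76.1°.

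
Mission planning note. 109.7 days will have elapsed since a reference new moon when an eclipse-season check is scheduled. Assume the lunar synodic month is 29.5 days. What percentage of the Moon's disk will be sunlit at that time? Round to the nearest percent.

60%

Reduce mod P: 109.7 − 3×29.5 = 21.20 d into the current lunation.
The Moon has covered 21.20/29.5 of its cycle, so θ ≈ 360° × 21.20/29.5 = 258.7°.
Illuminated fraction = (1 − cos 258.7°)/2 = (1 − (-0.196))/2 ≈ 0.598, so 60%.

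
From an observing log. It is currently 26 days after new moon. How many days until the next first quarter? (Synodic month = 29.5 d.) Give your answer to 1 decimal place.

10.9 days

First quarter is 0.25 of the way through the cycle: age 0.25 × 29.5 = 7.375 d.
Already past this cycle's first quarter; the next is at 7.375 + 29.5 = 36.875 d, so 36.875 − 26 = 10.875 days.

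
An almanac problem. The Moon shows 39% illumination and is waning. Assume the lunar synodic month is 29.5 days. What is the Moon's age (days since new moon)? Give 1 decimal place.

From f = (1 − cos θ)/2: cos θ = 1 − 2×0.39 = 0.220; arccos → 77.3°.
Waning ⇒ past full, so θ = 360° − 77.3° = 282.7°.
That fraction of the synodic month is 282.7/360 × 29.5 d ≈ 23.17 d.

23.2 days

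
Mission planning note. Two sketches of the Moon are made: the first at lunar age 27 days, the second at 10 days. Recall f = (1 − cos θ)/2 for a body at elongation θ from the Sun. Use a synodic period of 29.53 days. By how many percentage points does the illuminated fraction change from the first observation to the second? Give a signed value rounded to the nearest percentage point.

+69 pp

First observation: θ = 360°·27/29.53 = 329.2°, so f = 0.071.
Second observation: θ = 121.9°, f = 0.764.
Δf = 0.764 − 0.071 = +0.694, i.e. +69 pp.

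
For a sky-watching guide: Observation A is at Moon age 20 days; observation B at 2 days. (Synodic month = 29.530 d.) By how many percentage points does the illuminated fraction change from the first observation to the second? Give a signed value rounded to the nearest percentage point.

-68 pp

θ₁ = 360° × 20/29.530 = 243.8°, f₁ = (1 − cos θ₁)/2 = 0.721.
θ₂ = 360° × 2/29.530 = 24.4°, f₂ = (1 − cos θ₂)/2 = 0.045.
Change = f₂ − f₁ = -0.676 → -68 percentage points.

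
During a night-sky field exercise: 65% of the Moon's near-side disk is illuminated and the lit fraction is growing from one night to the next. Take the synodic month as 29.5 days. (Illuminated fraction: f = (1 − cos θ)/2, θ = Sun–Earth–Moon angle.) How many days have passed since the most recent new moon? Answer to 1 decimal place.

From f = (1 − cos θ)/2: cos θ = 1 − 2×0.65 = -0.300; arccos → 107.5°.
Waxing ⇒ before full, so θ = 107.5°.
At 360°/29.5 d per day, 107.5° corresponds to 8.81 days.

8.8 days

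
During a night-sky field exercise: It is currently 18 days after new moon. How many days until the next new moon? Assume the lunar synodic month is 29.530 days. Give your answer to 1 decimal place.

The next new moon completes the synodic month: 29.530 − 18 = 11.530 days.

11.5 days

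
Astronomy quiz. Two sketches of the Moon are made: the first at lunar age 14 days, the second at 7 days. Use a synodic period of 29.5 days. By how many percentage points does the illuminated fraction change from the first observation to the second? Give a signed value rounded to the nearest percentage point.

θ₁ = 360° × 14/29.5 = 170.8°, f₁ = (1 − cos θ₁)/2 = 0.994.
θ₂ = 360° × 7/29.5 = 85.4°, f₂ = (1 − cos θ₂)/2 = 0.460.
Change = f₂ − f₁ = -0.534 → -53 percentage points.

-53 percentage points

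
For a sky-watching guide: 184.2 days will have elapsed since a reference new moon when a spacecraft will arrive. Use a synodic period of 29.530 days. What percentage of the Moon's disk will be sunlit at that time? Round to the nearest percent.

46%

184.2 d spans 6 complete synodic months (6 × 29.530 = 177.18 d) plus 7.02 d.
Phase angle: θ = 360°·(7.02 d)/(29.530 d) = 85.6°.
Illuminated fraction = (1 − cos 85.6°)/2 = (1 − 0.077)/2 ≈ 0.461, so 46%.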